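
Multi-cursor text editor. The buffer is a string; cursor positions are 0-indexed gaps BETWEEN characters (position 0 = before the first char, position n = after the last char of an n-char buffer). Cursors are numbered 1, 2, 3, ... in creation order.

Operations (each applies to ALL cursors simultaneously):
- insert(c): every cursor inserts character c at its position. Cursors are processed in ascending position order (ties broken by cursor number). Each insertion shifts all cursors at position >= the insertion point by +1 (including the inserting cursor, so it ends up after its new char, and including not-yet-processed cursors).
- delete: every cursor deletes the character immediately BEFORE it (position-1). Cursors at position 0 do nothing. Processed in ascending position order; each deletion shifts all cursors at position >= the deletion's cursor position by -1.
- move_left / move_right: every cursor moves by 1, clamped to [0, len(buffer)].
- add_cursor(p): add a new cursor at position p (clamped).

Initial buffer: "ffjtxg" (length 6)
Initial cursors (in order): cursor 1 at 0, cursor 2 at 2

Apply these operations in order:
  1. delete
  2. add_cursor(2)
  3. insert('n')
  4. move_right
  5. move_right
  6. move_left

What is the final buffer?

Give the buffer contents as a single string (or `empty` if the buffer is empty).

Answer: nfnjntxg

Derivation:
After op 1 (delete): buffer="fjtxg" (len 5), cursors c1@0 c2@1, authorship .....
After op 2 (add_cursor(2)): buffer="fjtxg" (len 5), cursors c1@0 c2@1 c3@2, authorship .....
After op 3 (insert('n')): buffer="nfnjntxg" (len 8), cursors c1@1 c2@3 c3@5, authorship 1.2.3...
After op 4 (move_right): buffer="nfnjntxg" (len 8), cursors c1@2 c2@4 c3@6, authorship 1.2.3...
After op 5 (move_right): buffer="nfnjntxg" (len 8), cursors c1@3 c2@5 c3@7, authorship 1.2.3...
After op 6 (move_left): buffer="nfnjntxg" (len 8), cursors c1@2 c2@4 c3@6, authorship 1.2.3...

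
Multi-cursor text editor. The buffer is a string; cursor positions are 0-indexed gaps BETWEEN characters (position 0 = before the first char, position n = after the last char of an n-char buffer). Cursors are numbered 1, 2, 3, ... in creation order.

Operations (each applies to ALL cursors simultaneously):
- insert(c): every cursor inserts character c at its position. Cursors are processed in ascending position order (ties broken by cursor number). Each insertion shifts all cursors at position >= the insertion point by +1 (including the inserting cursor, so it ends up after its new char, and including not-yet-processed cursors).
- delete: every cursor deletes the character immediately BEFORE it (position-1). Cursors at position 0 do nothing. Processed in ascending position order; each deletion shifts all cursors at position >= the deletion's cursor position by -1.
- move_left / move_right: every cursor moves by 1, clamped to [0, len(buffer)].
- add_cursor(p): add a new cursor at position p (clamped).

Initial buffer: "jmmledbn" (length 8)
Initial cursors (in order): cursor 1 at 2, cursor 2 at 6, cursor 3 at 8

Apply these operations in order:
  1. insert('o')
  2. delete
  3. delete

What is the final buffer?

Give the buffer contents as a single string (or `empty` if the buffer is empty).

After op 1 (insert('o')): buffer="jmomledobno" (len 11), cursors c1@3 c2@8 c3@11, authorship ..1....2..3
After op 2 (delete): buffer="jmmledbn" (len 8), cursors c1@2 c2@6 c3@8, authorship ........
After op 3 (delete): buffer="jmleb" (len 5), cursors c1@1 c2@4 c3@5, authorship .....

Answer: jmleb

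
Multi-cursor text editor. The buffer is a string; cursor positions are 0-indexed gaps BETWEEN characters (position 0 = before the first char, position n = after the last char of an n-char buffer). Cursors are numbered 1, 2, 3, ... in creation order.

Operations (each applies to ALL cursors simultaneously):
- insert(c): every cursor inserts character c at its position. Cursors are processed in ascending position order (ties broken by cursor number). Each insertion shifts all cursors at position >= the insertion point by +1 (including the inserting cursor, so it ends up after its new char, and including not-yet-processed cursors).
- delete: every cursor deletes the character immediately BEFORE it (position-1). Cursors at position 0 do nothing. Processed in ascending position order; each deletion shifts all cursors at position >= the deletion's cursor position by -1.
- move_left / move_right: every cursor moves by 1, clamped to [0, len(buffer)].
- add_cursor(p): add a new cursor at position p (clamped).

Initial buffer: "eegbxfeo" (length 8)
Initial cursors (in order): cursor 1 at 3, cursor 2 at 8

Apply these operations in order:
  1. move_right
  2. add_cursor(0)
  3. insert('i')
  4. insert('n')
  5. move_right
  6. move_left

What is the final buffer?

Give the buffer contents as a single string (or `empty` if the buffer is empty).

After op 1 (move_right): buffer="eegbxfeo" (len 8), cursors c1@4 c2@8, authorship ........
After op 2 (add_cursor(0)): buffer="eegbxfeo" (len 8), cursors c3@0 c1@4 c2@8, authorship ........
After op 3 (insert('i')): buffer="ieegbixfeoi" (len 11), cursors c3@1 c1@6 c2@11, authorship 3....1....2
After op 4 (insert('n')): buffer="ineegbinxfeoin" (len 14), cursors c3@2 c1@8 c2@14, authorship 33....11....22
After op 5 (move_right): buffer="ineegbinxfeoin" (len 14), cursors c3@3 c1@9 c2@14, authorship 33....11....22
After op 6 (move_left): buffer="ineegbinxfeoin" (len 14), cursors c3@2 c1@8 c2@13, authorship 33....11....22

Answer: ineegbinxfeoin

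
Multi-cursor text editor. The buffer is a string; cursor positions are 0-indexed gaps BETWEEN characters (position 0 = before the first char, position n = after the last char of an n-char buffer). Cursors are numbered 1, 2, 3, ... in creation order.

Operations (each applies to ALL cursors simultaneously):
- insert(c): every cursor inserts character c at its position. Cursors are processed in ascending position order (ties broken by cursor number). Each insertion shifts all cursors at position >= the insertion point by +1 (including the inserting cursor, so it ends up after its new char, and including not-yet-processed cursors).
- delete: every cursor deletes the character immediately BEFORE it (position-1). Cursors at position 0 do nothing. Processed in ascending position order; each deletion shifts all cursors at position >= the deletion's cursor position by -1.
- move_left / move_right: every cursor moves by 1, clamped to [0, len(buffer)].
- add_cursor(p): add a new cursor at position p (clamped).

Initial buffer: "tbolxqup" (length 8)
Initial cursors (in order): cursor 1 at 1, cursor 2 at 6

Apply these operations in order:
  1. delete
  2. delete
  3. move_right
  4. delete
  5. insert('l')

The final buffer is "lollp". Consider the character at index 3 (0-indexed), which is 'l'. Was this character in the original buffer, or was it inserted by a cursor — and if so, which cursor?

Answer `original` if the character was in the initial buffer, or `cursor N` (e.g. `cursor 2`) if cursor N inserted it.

After op 1 (delete): buffer="bolxup" (len 6), cursors c1@0 c2@4, authorship ......
After op 2 (delete): buffer="bolup" (len 5), cursors c1@0 c2@3, authorship .....
After op 3 (move_right): buffer="bolup" (len 5), cursors c1@1 c2@4, authorship .....
After op 4 (delete): buffer="olp" (len 3), cursors c1@0 c2@2, authorship ...
After op 5 (insert('l')): buffer="lollp" (len 5), cursors c1@1 c2@4, authorship 1..2.
Authorship (.=original, N=cursor N): 1 . . 2 .
Index 3: author = 2

Answer: cursor 2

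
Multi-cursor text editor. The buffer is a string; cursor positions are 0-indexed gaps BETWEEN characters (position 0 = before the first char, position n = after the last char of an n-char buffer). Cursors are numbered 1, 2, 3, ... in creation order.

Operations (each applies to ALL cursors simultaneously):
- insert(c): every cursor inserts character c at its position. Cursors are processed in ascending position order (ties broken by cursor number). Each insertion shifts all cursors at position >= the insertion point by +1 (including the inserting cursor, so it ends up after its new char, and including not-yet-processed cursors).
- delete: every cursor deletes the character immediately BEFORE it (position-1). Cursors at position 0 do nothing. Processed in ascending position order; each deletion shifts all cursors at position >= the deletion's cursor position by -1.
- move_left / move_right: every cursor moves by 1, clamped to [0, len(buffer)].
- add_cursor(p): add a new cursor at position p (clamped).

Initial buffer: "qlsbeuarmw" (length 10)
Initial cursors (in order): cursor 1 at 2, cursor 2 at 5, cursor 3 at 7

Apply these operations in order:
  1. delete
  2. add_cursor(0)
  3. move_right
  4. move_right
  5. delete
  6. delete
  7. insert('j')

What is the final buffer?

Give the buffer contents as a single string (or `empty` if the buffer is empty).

After op 1 (delete): buffer="qsburmw" (len 7), cursors c1@1 c2@3 c3@4, authorship .......
After op 2 (add_cursor(0)): buffer="qsburmw" (len 7), cursors c4@0 c1@1 c2@3 c3@4, authorship .......
After op 3 (move_right): buffer="qsburmw" (len 7), cursors c4@1 c1@2 c2@4 c3@5, authorship .......
After op 4 (move_right): buffer="qsburmw" (len 7), cursors c4@2 c1@3 c2@5 c3@6, authorship .......
After op 5 (delete): buffer="quw" (len 3), cursors c1@1 c4@1 c2@2 c3@2, authorship ...
After op 6 (delete): buffer="w" (len 1), cursors c1@0 c2@0 c3@0 c4@0, authorship .
After op 7 (insert('j')): buffer="jjjjw" (len 5), cursors c1@4 c2@4 c3@4 c4@4, authorship 1234.

Answer: jjjjw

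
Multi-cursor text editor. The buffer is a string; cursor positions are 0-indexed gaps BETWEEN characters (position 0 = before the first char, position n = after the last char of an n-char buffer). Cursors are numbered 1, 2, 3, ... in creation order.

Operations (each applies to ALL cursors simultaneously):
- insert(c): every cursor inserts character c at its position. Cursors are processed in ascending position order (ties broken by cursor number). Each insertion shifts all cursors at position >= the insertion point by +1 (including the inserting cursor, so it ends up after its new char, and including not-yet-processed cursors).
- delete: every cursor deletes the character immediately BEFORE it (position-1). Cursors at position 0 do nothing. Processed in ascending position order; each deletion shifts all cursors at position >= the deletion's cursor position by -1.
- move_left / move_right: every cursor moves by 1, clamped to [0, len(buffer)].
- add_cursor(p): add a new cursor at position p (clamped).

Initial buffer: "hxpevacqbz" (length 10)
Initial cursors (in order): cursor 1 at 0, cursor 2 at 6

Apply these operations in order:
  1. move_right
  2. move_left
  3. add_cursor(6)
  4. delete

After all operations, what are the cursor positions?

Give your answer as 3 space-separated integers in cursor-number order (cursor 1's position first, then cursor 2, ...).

After op 1 (move_right): buffer="hxpevacqbz" (len 10), cursors c1@1 c2@7, authorship ..........
After op 2 (move_left): buffer="hxpevacqbz" (len 10), cursors c1@0 c2@6, authorship ..........
After op 3 (add_cursor(6)): buffer="hxpevacqbz" (len 10), cursors c1@0 c2@6 c3@6, authorship ..........
After op 4 (delete): buffer="hxpecqbz" (len 8), cursors c1@0 c2@4 c3@4, authorship ........

Answer: 0 4 4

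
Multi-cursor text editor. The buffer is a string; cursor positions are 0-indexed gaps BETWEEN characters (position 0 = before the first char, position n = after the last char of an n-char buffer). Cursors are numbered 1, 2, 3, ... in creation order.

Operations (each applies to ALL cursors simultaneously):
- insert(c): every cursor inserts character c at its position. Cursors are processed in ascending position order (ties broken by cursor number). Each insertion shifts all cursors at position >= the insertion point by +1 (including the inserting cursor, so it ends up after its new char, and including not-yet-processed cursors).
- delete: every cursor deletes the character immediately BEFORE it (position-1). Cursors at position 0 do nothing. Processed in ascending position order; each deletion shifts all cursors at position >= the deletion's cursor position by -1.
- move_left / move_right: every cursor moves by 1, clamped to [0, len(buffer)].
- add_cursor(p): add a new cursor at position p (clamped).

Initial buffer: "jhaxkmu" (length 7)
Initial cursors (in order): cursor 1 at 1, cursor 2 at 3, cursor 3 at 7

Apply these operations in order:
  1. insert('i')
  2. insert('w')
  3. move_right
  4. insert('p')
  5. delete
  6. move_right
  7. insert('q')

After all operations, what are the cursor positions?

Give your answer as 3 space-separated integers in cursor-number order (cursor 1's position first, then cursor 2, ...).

After op 1 (insert('i')): buffer="jihaixkmui" (len 10), cursors c1@2 c2@5 c3@10, authorship .1..2....3
After op 2 (insert('w')): buffer="jiwhaiwxkmuiw" (len 13), cursors c1@3 c2@7 c3@13, authorship .11..22....33
After op 3 (move_right): buffer="jiwhaiwxkmuiw" (len 13), cursors c1@4 c2@8 c3@13, authorship .11..22....33
After op 4 (insert('p')): buffer="jiwhpaiwxpkmuiwp" (len 16), cursors c1@5 c2@10 c3@16, authorship .11.1.22.2...333
After op 5 (delete): buffer="jiwhaiwxkmuiw" (len 13), cursors c1@4 c2@8 c3@13, authorship .11..22....33
After op 6 (move_right): buffer="jiwhaiwxkmuiw" (len 13), cursors c1@5 c2@9 c3@13, authorship .11..22....33
After op 7 (insert('q')): buffer="jiwhaqiwxkqmuiwq" (len 16), cursors c1@6 c2@11 c3@16, authorship .11..122..2..333

Answer: 6 11 16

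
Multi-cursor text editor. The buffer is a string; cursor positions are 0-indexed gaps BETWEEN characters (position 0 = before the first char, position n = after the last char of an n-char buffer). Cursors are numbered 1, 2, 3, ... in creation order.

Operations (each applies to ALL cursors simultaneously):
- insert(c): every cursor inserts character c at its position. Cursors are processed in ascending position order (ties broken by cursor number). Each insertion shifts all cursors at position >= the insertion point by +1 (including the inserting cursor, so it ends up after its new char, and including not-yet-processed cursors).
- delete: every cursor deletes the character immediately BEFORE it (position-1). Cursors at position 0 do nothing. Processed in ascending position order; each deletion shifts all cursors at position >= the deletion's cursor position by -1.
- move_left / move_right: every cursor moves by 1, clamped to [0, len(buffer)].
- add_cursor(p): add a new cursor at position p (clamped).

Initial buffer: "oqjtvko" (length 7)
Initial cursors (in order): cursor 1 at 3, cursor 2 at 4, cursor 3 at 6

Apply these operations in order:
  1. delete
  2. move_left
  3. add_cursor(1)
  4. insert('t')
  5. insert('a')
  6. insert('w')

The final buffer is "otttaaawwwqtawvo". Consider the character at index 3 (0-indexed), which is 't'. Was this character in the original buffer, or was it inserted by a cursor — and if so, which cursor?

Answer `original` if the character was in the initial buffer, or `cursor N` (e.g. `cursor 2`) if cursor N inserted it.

Answer: cursor 4

Derivation:
After op 1 (delete): buffer="oqvo" (len 4), cursors c1@2 c2@2 c3@3, authorship ....
After op 2 (move_left): buffer="oqvo" (len 4), cursors c1@1 c2@1 c3@2, authorship ....
After op 3 (add_cursor(1)): buffer="oqvo" (len 4), cursors c1@1 c2@1 c4@1 c3@2, authorship ....
After op 4 (insert('t')): buffer="otttqtvo" (len 8), cursors c1@4 c2@4 c4@4 c3@6, authorship .124.3..
After op 5 (insert('a')): buffer="otttaaaqtavo" (len 12), cursors c1@7 c2@7 c4@7 c3@10, authorship .124124.33..
After op 6 (insert('w')): buffer="otttaaawwwqtawvo" (len 16), cursors c1@10 c2@10 c4@10 c3@14, authorship .124124124.333..
Authorship (.=original, N=cursor N): . 1 2 4 1 2 4 1 2 4 . 3 3 3 . .
Index 3: author = 4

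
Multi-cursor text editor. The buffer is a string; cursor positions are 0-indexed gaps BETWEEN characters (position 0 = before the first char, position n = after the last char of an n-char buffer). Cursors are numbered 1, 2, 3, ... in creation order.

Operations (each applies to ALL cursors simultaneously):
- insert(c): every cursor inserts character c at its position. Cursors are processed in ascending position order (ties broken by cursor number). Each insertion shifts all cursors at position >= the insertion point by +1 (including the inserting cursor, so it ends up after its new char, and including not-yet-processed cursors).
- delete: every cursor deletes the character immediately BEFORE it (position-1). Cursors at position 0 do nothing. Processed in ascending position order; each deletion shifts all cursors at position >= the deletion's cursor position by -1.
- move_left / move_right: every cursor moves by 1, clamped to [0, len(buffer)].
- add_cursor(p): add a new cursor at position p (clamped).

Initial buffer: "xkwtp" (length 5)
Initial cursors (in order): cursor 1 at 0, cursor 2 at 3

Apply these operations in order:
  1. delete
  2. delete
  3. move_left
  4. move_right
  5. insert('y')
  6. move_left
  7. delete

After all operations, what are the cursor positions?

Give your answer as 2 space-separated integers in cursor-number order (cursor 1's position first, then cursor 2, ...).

After op 1 (delete): buffer="xktp" (len 4), cursors c1@0 c2@2, authorship ....
After op 2 (delete): buffer="xtp" (len 3), cursors c1@0 c2@1, authorship ...
After op 3 (move_left): buffer="xtp" (len 3), cursors c1@0 c2@0, authorship ...
After op 4 (move_right): buffer="xtp" (len 3), cursors c1@1 c2@1, authorship ...
After op 5 (insert('y')): buffer="xyytp" (len 5), cursors c1@3 c2@3, authorship .12..
After op 6 (move_left): buffer="xyytp" (len 5), cursors c1@2 c2@2, authorship .12..
After op 7 (delete): buffer="ytp" (len 3), cursors c1@0 c2@0, authorship 2..

Answer: 0 0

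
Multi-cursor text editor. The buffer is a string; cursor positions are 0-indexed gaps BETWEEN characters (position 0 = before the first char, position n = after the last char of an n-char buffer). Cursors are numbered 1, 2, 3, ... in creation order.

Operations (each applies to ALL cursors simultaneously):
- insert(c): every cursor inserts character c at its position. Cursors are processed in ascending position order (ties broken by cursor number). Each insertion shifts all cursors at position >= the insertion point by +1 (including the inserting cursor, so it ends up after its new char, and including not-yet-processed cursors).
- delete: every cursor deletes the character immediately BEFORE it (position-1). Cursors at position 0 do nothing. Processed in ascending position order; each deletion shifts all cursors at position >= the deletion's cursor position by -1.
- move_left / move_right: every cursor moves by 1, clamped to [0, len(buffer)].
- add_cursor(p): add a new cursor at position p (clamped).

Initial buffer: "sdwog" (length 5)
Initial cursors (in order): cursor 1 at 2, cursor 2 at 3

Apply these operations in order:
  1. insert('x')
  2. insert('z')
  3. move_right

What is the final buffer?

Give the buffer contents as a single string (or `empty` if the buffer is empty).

After op 1 (insert('x')): buffer="sdxwxog" (len 7), cursors c1@3 c2@5, authorship ..1.2..
After op 2 (insert('z')): buffer="sdxzwxzog" (len 9), cursors c1@4 c2@7, authorship ..11.22..
After op 3 (move_right): buffer="sdxzwxzog" (len 9), cursors c1@5 c2@8, authorship ..11.22..

Answer: sdxzwxzog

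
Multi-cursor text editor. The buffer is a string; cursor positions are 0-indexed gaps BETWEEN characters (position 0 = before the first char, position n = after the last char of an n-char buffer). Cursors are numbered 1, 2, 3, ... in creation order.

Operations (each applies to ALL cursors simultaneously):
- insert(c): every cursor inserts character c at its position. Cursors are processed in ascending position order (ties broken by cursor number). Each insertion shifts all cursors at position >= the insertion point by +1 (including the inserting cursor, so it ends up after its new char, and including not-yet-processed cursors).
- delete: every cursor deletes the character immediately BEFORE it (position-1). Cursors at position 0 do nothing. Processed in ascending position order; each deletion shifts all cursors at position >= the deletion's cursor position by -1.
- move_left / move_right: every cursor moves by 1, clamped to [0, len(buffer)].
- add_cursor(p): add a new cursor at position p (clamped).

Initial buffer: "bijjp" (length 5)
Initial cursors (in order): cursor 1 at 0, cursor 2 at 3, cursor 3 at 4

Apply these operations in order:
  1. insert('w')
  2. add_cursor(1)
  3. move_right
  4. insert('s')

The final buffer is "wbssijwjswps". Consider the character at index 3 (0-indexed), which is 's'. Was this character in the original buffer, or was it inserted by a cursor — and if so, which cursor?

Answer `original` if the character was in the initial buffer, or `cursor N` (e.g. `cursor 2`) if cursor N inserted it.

After op 1 (insert('w')): buffer="wbijwjwp" (len 8), cursors c1@1 c2@5 c3@7, authorship 1...2.3.
After op 2 (add_cursor(1)): buffer="wbijwjwp" (len 8), cursors c1@1 c4@1 c2@5 c3@7, authorship 1...2.3.
After op 3 (move_right): buffer="wbijwjwp" (len 8), cursors c1@2 c4@2 c2@6 c3@8, authorship 1...2.3.
After op 4 (insert('s')): buffer="wbssijwjswps" (len 12), cursors c1@4 c4@4 c2@9 c3@12, authorship 1.14..2.23.3
Authorship (.=original, N=cursor N): 1 . 1 4 . . 2 . 2 3 . 3
Index 3: author = 4

Answer: cursor 4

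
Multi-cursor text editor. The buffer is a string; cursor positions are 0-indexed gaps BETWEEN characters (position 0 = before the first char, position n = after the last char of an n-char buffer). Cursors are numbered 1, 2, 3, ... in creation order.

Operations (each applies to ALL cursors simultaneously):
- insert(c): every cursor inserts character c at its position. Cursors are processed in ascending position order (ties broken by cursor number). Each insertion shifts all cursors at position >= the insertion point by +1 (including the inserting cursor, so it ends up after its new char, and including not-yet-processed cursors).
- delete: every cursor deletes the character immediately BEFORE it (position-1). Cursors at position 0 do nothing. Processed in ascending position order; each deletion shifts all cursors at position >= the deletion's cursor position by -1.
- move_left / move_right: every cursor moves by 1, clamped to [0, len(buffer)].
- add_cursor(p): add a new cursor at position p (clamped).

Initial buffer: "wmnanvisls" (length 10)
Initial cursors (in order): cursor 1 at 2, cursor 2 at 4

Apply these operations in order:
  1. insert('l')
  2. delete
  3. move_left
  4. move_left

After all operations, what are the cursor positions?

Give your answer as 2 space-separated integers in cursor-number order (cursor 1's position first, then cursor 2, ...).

Answer: 0 2

Derivation:
After op 1 (insert('l')): buffer="wmlnalnvisls" (len 12), cursors c1@3 c2@6, authorship ..1..2......
After op 2 (delete): buffer="wmnanvisls" (len 10), cursors c1@2 c2@4, authorship ..........
After op 3 (move_left): buffer="wmnanvisls" (len 10), cursors c1@1 c2@3, authorship ..........
After op 4 (move_left): buffer="wmnanvisls" (len 10), cursors c1@0 c2@2, authorship ..........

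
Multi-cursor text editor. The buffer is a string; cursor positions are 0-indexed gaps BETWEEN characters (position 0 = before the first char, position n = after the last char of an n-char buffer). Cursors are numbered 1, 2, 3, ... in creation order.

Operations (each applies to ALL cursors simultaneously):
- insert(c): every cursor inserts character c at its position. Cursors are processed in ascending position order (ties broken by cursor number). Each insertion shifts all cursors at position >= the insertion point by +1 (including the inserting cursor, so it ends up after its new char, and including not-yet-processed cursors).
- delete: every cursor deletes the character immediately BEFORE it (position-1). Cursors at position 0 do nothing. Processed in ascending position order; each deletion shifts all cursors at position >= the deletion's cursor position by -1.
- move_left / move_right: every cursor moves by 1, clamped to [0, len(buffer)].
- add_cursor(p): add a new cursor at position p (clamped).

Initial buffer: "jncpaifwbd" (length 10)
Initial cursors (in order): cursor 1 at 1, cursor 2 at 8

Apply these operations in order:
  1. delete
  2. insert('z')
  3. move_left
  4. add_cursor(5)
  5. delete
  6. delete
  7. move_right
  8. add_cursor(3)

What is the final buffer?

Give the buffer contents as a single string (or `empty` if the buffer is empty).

Answer: znczbd

Derivation:
After op 1 (delete): buffer="ncpaifbd" (len 8), cursors c1@0 c2@6, authorship ........
After op 2 (insert('z')): buffer="zncpaifzbd" (len 10), cursors c1@1 c2@8, authorship 1......2..
After op 3 (move_left): buffer="zncpaifzbd" (len 10), cursors c1@0 c2@7, authorship 1......2..
After op 4 (add_cursor(5)): buffer="zncpaifzbd" (len 10), cursors c1@0 c3@5 c2@7, authorship 1......2..
After op 5 (delete): buffer="zncpizbd" (len 8), cursors c1@0 c3@4 c2@5, authorship 1....2..
After op 6 (delete): buffer="znczbd" (len 6), cursors c1@0 c2@3 c3@3, authorship 1..2..
After op 7 (move_right): buffer="znczbd" (len 6), cursors c1@1 c2@4 c3@4, authorship 1..2..
After op 8 (add_cursor(3)): buffer="znczbd" (len 6), cursors c1@1 c4@3 c2@4 c3@4, authorship 1..2..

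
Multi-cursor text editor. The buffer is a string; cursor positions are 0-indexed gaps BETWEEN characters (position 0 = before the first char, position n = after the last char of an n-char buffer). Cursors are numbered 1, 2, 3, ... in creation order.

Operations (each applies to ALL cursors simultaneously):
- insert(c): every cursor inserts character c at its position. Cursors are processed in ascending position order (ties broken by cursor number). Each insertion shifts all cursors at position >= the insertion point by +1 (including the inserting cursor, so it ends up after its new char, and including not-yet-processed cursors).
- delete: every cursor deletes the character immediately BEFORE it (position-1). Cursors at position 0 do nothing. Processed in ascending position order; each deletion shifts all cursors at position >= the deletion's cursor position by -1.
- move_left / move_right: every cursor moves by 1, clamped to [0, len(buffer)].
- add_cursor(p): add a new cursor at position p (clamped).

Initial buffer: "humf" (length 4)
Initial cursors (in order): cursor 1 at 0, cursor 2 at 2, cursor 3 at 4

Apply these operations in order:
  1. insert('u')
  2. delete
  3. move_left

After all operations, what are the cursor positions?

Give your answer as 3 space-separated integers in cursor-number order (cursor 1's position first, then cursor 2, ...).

Answer: 0 1 3

Derivation:
After op 1 (insert('u')): buffer="uhuumfu" (len 7), cursors c1@1 c2@4 c3@7, authorship 1..2..3
After op 2 (delete): buffer="humf" (len 4), cursors c1@0 c2@2 c3@4, authorship ....
After op 3 (move_left): buffer="humf" (len 4), cursors c1@0 c2@1 c3@3, authorship ....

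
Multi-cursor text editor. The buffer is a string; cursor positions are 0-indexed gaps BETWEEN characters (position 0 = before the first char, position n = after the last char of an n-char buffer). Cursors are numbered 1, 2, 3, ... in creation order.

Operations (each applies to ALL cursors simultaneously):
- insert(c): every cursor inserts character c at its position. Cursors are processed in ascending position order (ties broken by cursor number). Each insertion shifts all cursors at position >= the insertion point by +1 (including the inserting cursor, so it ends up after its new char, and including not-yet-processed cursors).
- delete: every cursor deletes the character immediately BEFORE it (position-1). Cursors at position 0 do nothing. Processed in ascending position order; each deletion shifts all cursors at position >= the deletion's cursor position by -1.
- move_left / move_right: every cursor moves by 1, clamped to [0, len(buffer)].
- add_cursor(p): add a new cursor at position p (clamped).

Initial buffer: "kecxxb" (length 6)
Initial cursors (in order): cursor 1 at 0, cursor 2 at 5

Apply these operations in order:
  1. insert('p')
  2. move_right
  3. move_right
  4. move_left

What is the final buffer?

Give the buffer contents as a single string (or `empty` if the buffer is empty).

After op 1 (insert('p')): buffer="pkecxxpb" (len 8), cursors c1@1 c2@7, authorship 1.....2.
After op 2 (move_right): buffer="pkecxxpb" (len 8), cursors c1@2 c2@8, authorship 1.....2.
After op 3 (move_right): buffer="pkecxxpb" (len 8), cursors c1@3 c2@8, authorship 1.....2.
After op 4 (move_left): buffer="pkecxxpb" (len 8), cursors c1@2 c2@7, authorship 1.....2.

Answer: pkecxxpb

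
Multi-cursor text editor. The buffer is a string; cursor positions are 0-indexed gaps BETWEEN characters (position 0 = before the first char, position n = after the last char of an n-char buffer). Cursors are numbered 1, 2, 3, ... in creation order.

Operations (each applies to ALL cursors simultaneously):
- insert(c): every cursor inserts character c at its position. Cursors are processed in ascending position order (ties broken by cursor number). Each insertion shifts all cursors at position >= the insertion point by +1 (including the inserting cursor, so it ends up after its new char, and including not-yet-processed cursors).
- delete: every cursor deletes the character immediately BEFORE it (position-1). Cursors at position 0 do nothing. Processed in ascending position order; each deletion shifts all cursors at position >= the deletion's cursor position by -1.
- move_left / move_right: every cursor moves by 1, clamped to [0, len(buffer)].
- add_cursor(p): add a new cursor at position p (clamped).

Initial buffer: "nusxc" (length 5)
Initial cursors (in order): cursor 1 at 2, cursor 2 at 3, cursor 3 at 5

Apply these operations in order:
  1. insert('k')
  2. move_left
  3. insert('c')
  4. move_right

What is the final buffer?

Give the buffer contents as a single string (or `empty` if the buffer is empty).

Answer: nucksckxcck

Derivation:
After op 1 (insert('k')): buffer="nukskxck" (len 8), cursors c1@3 c2@5 c3@8, authorship ..1.2..3
After op 2 (move_left): buffer="nukskxck" (len 8), cursors c1@2 c2@4 c3@7, authorship ..1.2..3
After op 3 (insert('c')): buffer="nucksckxcck" (len 11), cursors c1@3 c2@6 c3@10, authorship ..11.22..33
After op 4 (move_right): buffer="nucksckxcck" (len 11), cursors c1@4 c2@7 c3@11, authorship ..11.22..33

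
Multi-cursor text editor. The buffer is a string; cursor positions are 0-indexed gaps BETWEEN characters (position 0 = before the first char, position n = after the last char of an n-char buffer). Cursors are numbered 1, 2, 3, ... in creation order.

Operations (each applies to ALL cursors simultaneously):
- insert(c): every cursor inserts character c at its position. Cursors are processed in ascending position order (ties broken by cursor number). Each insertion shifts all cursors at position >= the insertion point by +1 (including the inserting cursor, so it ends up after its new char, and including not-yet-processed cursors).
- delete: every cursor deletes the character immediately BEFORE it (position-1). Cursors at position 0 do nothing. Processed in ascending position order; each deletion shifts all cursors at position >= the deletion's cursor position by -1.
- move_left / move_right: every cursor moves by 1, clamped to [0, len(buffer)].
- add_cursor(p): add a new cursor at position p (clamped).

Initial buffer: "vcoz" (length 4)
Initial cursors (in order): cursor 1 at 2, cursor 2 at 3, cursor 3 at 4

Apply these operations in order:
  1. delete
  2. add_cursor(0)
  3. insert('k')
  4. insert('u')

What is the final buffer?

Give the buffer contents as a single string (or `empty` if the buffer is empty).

After op 1 (delete): buffer="v" (len 1), cursors c1@1 c2@1 c3@1, authorship .
After op 2 (add_cursor(0)): buffer="v" (len 1), cursors c4@0 c1@1 c2@1 c3@1, authorship .
After op 3 (insert('k')): buffer="kvkkk" (len 5), cursors c4@1 c1@5 c2@5 c3@5, authorship 4.123
After op 4 (insert('u')): buffer="kuvkkkuuu" (len 9), cursors c4@2 c1@9 c2@9 c3@9, authorship 44.123123

Answer: kuvkkkuuu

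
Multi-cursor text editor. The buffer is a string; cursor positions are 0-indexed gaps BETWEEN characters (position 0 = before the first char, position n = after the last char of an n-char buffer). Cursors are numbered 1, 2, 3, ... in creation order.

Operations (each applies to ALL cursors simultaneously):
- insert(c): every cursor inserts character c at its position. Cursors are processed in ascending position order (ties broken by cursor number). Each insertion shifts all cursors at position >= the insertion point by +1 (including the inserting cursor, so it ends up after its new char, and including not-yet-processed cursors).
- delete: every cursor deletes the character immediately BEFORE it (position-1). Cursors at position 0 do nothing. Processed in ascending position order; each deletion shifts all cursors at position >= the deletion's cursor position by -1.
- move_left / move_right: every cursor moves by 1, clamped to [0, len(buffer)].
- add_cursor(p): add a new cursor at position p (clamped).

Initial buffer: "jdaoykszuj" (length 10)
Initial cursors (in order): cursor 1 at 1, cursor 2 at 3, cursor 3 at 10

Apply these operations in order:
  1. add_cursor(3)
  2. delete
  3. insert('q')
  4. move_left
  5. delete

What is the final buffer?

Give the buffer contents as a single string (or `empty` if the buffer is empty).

Answer: qoykszq

Derivation:
After op 1 (add_cursor(3)): buffer="jdaoykszuj" (len 10), cursors c1@1 c2@3 c4@3 c3@10, authorship ..........
After op 2 (delete): buffer="oykszu" (len 6), cursors c1@0 c2@0 c4@0 c3@6, authorship ......
After op 3 (insert('q')): buffer="qqqoykszuq" (len 10), cursors c1@3 c2@3 c4@3 c3@10, authorship 124......3
After op 4 (move_left): buffer="qqqoykszuq" (len 10), cursors c1@2 c2@2 c4@2 c3@9, authorship 124......3
After op 5 (delete): buffer="qoykszq" (len 7), cursors c1@0 c2@0 c4@0 c3@6, authorship 4.....3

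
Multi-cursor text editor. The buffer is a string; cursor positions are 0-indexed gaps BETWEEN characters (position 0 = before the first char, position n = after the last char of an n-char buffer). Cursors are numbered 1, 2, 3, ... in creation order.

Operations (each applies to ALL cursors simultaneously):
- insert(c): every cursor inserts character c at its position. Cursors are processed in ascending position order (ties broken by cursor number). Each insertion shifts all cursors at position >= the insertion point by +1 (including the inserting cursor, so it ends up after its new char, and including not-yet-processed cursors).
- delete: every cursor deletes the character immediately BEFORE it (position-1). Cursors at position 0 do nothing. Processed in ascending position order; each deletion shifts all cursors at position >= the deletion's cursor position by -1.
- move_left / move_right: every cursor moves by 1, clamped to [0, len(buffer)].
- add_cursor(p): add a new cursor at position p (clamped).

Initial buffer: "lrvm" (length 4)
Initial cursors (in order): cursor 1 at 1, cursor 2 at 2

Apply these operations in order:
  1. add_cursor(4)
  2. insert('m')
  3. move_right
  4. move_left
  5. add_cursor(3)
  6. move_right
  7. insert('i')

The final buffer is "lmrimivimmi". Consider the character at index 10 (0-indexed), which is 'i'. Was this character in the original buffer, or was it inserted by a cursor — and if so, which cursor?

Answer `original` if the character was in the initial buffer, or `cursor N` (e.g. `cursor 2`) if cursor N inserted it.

After op 1 (add_cursor(4)): buffer="lrvm" (len 4), cursors c1@1 c2@2 c3@4, authorship ....
After op 2 (insert('m')): buffer="lmrmvmm" (len 7), cursors c1@2 c2@4 c3@7, authorship .1.2..3
After op 3 (move_right): buffer="lmrmvmm" (len 7), cursors c1@3 c2@5 c3@7, authorship .1.2..3
After op 4 (move_left): buffer="lmrmvmm" (len 7), cursors c1@2 c2@4 c3@6, authorship .1.2..3
After op 5 (add_cursor(3)): buffer="lmrmvmm" (len 7), cursors c1@2 c4@3 c2@4 c3@6, authorship .1.2..3
After op 6 (move_right): buffer="lmrmvmm" (len 7), cursors c1@3 c4@4 c2@5 c3@7, authorship .1.2..3
After op 7 (insert('i')): buffer="lmrimivimmi" (len 11), cursors c1@4 c4@6 c2@8 c3@11, authorship .1.124.2.33
Authorship (.=original, N=cursor N): . 1 . 1 2 4 . 2 . 3 3
Index 10: author = 3

Answer: cursor 3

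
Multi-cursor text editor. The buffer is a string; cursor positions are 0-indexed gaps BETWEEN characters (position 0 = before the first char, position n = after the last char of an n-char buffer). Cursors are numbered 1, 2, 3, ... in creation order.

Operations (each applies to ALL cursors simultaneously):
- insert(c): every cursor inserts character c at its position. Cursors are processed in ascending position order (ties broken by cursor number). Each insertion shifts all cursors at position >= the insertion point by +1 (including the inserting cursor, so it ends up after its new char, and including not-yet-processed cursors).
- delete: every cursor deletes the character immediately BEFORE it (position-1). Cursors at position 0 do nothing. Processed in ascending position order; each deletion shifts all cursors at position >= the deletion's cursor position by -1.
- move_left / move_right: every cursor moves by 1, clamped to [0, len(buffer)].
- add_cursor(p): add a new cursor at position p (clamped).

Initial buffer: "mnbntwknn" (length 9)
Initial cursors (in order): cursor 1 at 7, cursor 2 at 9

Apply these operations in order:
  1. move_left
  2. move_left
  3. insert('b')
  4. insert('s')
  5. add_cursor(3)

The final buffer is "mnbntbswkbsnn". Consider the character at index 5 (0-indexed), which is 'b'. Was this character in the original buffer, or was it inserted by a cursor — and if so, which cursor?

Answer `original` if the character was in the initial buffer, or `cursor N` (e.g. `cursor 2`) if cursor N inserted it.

After op 1 (move_left): buffer="mnbntwknn" (len 9), cursors c1@6 c2@8, authorship .........
After op 2 (move_left): buffer="mnbntwknn" (len 9), cursors c1@5 c2@7, authorship .........
After op 3 (insert('b')): buffer="mnbntbwkbnn" (len 11), cursors c1@6 c2@9, authorship .....1..2..
After op 4 (insert('s')): buffer="mnbntbswkbsnn" (len 13), cursors c1@7 c2@11, authorship .....11..22..
After op 5 (add_cursor(3)): buffer="mnbntbswkbsnn" (len 13), cursors c3@3 c1@7 c2@11, authorship .....11..22..
Authorship (.=original, N=cursor N): . . . . . 1 1 . . 2 2 . .
Index 5: author = 1

Answer: cursor 1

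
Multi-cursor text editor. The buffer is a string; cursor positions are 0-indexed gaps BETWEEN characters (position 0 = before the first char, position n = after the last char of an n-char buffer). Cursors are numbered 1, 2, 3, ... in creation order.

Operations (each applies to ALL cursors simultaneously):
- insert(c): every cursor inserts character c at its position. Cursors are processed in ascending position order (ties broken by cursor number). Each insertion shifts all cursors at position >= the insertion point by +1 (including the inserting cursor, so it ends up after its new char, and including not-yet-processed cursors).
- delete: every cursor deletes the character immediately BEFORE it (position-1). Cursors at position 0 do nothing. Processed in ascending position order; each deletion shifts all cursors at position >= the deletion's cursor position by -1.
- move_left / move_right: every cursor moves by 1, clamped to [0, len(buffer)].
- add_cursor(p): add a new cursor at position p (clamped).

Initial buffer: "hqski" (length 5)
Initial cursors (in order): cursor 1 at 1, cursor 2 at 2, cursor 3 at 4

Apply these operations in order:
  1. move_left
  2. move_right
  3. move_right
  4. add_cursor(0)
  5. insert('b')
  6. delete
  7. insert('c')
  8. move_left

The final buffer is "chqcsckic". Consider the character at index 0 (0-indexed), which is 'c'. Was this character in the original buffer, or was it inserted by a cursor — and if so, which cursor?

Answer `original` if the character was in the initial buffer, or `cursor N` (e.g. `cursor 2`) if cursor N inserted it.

Answer: cursor 4

Derivation:
After op 1 (move_left): buffer="hqski" (len 5), cursors c1@0 c2@1 c3@3, authorship .....
After op 2 (move_right): buffer="hqski" (len 5), cursors c1@1 c2@2 c3@4, authorship .....
After op 3 (move_right): buffer="hqski" (len 5), cursors c1@2 c2@3 c3@5, authorship .....
After op 4 (add_cursor(0)): buffer="hqski" (len 5), cursors c4@0 c1@2 c2@3 c3@5, authorship .....
After op 5 (insert('b')): buffer="bhqbsbkib" (len 9), cursors c4@1 c1@4 c2@6 c3@9, authorship 4..1.2..3
After op 6 (delete): buffer="hqski" (len 5), cursors c4@0 c1@2 c2@3 c3@5, authorship .....
After op 7 (insert('c')): buffer="chqcsckic" (len 9), cursors c4@1 c1@4 c2@6 c3@9, authorship 4..1.2..3
After op 8 (move_left): buffer="chqcsckic" (len 9), cursors c4@0 c1@3 c2@5 c3@8, authorship 4..1.2..3
Authorship (.=original, N=cursor N): 4 . . 1 . 2 . . 3
Index 0: author = 4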